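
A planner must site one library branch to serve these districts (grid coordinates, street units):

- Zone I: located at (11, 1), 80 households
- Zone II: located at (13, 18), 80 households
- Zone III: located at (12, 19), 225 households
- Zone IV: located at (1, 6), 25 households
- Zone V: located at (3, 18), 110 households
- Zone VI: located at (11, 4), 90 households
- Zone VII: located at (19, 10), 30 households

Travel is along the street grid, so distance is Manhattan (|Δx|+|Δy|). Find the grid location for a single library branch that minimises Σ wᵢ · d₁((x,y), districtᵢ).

(12, 18)

Manhattan distance separates: Σwᵢ(|x−xᵢ|+|y−yᵢ|) = Σwᵢ|x−xᵢ| + Σwᵢ|y−yᵢ|, so x and y are optimised independently as 1-D weighted medians.
Total weight W = 640; half = 320.
x-coordinate, sorted with cumulative weight:
  x=1 (Zone IV, w=25) cum 25
  x=3 (Zone V, w=110) cum 135
  x=11 (Zone I, w=80) cum 215
  x=11 (Zone VI, w=90) cum 305
  x=12 (Zone III, w=225) cum 530  ← median
  x=13 (Zone II, w=80) cum 610
  x=19 (Zone VII, w=30) cum 640
⇒ x* = 12
y-coordinate, sorted with cumulative weight:
  y=1 (Zone I, w=80) cum 80
  y=4 (Zone VI, w=90) cum 170
  y=6 (Zone IV, w=25) cum 195
  y=10 (Zone VII, w=30) cum 225
  y=18 (Zone II, w=80) cum 305
  y=18 (Zone V, w=110) cum 415  ← median
  y=19 (Zone III, w=225) cum 640
⇒ y* = 18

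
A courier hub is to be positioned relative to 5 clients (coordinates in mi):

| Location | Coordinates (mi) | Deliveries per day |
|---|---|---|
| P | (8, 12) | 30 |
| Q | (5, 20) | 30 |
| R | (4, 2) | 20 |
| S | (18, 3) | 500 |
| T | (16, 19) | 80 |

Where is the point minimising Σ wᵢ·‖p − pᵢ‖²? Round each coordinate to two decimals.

(16.29, 6.09)

The minimiser of Σwᵢ‖p−pᵢ‖² is the weighted centroid p* = (Σwᵢpᵢ)/(Σwᵢ).
Σwᵢ = 660.
Σwᵢxᵢ = 30·8 + 30·5 + 20·4 + 500·18 + 80·16 = 10750.
Σwᵢyᵢ = 30·12 + 30·20 + 20·2 + 500·3 + 80·19 = 4020.
x* = 10750/660 = 16.29, y* = 4020/660 = 6.09.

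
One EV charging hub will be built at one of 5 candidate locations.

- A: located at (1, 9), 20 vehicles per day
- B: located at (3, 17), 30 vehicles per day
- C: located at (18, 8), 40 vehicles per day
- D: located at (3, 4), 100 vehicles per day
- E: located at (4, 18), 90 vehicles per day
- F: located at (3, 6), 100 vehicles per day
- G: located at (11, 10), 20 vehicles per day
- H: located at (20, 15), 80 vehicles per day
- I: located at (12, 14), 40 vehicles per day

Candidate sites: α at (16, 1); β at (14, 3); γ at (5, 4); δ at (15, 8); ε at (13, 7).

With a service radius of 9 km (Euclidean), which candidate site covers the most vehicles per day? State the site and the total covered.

Coverage radius r = 9 km; a point is covered iff (Δx)²+(Δy)² ≤ 9² = 81.
  α (16, 1): covers {C} → 40
  β (14, 3): covers {C, G} → 60
  γ (5, 4): covers {A, D, F, G} → 240
  δ (15, 8): covers {C, G, H, I} → 180
  ε (13, 7): covers {C, G, I} → 100
Maximum coverage at γ: 240 vehicles per day.

γ, covering 240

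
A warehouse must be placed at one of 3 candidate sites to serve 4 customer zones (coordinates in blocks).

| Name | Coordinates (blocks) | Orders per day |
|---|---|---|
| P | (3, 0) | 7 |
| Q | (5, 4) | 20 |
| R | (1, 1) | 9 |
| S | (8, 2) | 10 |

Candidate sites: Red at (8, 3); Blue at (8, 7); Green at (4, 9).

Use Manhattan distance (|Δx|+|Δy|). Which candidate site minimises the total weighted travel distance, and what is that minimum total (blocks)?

Red, total 227 blocks

Total weighted distance at each candidate:
  Red (8, 3): total = 227
  Blue (8, 7): total = 371
  Green (4, 9): total = 399
Minimum is at Red with total 227 blocks.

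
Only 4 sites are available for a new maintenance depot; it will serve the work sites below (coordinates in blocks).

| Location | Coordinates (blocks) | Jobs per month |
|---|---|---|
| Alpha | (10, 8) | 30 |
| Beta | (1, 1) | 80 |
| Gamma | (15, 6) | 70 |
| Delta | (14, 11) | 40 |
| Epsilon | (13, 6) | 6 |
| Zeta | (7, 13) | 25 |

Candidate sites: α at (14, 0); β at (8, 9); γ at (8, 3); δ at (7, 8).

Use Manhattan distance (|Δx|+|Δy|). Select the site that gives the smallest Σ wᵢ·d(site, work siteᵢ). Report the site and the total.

Total weighted distance at each candidate:
  α (14, 0): total = 2952
  β (8, 9): total = 2483
  γ (8, 3): total = 2513
  δ (7, 8): total = 2403
Minimum is at δ with total 2403 blocks.

δ, total 2403 blocks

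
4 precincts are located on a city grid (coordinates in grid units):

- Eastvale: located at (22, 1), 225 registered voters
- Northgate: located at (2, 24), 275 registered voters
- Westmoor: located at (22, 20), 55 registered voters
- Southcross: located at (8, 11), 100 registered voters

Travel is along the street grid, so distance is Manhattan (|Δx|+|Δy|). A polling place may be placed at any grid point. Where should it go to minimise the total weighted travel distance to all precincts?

(8, 20)

Manhattan distance separates: Σwᵢ(|x−xᵢ|+|y−yᵢ|) = Σwᵢ|x−xᵢ| + Σwᵢ|y−yᵢ|, so x and y are optimised independently as 1-D weighted medians.
Total weight W = 655; half = 327.5.
x-coordinate, sorted with cumulative weight:
  x=2 (Northgate, w=275) cum 275
  x=8 (Southcross, w=100) cum 375  ← median
  x=22 (Eastvale, w=225) cum 600
  x=22 (Westmoor, w=55) cum 655
⇒ x* = 8
y-coordinate, sorted with cumulative weight:
  y=1 (Eastvale, w=225) cum 225
  y=11 (Southcross, w=100) cum 325
  y=20 (Westmoor, w=55) cum 380  ← median
  y=24 (Northgate, w=275) cum 655
⇒ y* = 20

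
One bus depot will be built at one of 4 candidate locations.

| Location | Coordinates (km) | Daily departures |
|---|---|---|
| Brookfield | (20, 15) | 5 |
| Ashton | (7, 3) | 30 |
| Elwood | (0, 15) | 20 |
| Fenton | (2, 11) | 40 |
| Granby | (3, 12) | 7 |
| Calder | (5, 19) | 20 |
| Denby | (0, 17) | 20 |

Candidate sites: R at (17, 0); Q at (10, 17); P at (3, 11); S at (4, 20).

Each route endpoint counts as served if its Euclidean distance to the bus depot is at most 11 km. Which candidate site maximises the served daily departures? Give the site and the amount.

Coverage radius r = 11 km; a point is covered iff (Δx)²+(Δy)² ≤ 11² = 121.
  R (17, 0): covers {Ashton} → 30
  Q (10, 17): covers {Brookfield, Elwood, Fenton, Granby, Calder, Denby} → 112
  P (3, 11): covers {Ashton, Elwood, Fenton, Granby, Calder, Denby} → 137
  S (4, 20): covers {Elwood, Fenton, Granby, Calder, Denby} → 107
Maximum coverage at P: 137 daily departures.

P, covering 137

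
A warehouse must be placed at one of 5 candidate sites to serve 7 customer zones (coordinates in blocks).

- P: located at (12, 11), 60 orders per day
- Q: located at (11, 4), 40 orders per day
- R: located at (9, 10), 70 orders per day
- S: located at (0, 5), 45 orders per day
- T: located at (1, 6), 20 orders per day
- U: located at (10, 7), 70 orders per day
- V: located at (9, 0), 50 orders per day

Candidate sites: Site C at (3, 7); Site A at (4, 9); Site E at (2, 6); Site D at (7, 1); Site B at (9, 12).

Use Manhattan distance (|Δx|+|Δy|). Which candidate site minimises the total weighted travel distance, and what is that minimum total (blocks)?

Total weighted distance at each candidate:
  Site C (3, 7): total = 3275
  Site A (4, 9): total = 3240
  Site E (2, 6): total = 3545
  Site D (7, 1): total = 3445
  Site B (9, 12): total = 2800
Minimum is at Site B with total 2800 blocks.

Site B, total 2800 blocks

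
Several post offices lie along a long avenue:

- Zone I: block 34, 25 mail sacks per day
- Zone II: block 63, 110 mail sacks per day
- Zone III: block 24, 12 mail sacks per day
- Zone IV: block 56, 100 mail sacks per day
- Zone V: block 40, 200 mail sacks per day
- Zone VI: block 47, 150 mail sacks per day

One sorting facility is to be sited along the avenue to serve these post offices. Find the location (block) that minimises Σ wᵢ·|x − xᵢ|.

x = 47

For a sum of weighted absolute distances on a line, the optimum is the weighted median (not the mean). Total weight W = 597; half-weight = 298.5.
Sort by position and accumulate weight:
  block 24 (Zone III, w=12) → cum 12
  block 34 (Zone I, w=25) → cum 37
  block 40 (Zone V, w=200) → cum 237
  block 47 (Zone VI, w=150) → cum 387  ≥ 298.5 → median here
  block 56 (Zone IV, w=100) → cum 487
  block 63 (Zone II, w=110) → cum 597
Optimal location: block 47.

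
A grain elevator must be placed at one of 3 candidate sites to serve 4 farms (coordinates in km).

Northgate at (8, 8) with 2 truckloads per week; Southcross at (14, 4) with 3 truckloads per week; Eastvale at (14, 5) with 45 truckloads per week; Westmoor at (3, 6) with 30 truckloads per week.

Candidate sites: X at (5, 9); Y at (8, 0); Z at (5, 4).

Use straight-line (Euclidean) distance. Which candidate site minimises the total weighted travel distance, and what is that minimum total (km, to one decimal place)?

Total weighted distance at each candidate:
  X (5, 9): total = 588.6
  Y (8, 0): total = 623.4
  Z (5, 4): total = 529.3
Minimum is at Z with total 529.3 km.

Z, total 529.3 km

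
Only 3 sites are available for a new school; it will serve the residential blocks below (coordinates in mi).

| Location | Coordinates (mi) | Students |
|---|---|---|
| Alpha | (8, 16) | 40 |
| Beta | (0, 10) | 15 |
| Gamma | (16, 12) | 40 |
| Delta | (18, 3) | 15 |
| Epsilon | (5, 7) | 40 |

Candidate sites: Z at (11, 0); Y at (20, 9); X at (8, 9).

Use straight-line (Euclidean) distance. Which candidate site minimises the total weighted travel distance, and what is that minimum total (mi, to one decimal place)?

X, total 1061.8 mi

Total weighted distance at each candidate:
  Z (11, 0): total = 1877.2
  Y (20, 9): total = 1756.3
  X (8, 9): total = 1061.8
Minimum is at X with total 1061.8 mi.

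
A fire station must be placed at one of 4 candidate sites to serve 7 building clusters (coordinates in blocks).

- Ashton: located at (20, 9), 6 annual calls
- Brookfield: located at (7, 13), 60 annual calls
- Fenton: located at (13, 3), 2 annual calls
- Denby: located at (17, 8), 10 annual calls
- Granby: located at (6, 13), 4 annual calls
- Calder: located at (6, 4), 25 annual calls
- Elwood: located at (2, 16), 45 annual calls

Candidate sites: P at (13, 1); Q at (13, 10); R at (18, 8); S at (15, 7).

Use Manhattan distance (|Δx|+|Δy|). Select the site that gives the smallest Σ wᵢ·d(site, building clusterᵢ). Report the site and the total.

Total weighted distance at each candidate:
  P (13, 1): total = 2780
  Q (13, 10): total = 1792
  R (18, 8): total = 2556
  S (15, 7): total = 2274
Minimum is at Q with total 1792 blocks.

Q, total 1792 blocks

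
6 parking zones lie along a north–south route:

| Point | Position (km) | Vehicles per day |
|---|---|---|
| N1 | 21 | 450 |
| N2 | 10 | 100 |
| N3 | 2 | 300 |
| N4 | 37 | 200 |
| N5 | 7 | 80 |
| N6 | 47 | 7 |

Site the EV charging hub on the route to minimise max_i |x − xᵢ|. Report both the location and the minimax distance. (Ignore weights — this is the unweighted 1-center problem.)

The 1-center on a line is the midpoint of the two extreme points: leftmost at 2, rightmost at 47.
Optimal location = (2 + 47)/2 = 24.5; maximum distance = (47 − 2)/2 = 22.5.

location 24.5, max distance 22.5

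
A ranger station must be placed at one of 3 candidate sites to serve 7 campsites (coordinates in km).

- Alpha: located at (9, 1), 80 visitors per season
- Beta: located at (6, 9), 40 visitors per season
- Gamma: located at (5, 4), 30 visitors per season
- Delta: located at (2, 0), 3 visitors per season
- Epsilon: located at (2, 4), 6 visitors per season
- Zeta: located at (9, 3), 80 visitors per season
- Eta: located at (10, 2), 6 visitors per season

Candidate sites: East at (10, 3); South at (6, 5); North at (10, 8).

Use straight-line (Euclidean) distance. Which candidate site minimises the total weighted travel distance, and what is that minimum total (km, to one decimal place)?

Total weighted distance at each candidate:
  East (10, 3): total = 780.3
  South (6, 5): total = 964.8
  North (10, 8): total = 1454.2
Minimum is at East with total 780.3 km.

East, total 780.3 km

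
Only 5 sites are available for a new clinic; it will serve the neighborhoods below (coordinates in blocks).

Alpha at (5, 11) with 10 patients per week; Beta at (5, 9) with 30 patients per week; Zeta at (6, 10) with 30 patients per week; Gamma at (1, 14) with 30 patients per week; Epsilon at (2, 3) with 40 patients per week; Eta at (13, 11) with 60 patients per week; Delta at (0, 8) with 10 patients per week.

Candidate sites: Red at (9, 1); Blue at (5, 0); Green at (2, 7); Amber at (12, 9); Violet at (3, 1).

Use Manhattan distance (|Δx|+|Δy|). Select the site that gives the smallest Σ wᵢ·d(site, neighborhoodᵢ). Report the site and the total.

Green, total 1760 blocks

Total weighted distance at each candidate:
  Red (9, 1): total = 2850
  Blue (5, 0): total = 2760
  Green (2, 7): total = 1760
  Amber (12, 9): total = 1940
  Violet (3, 1): total = 2650
Minimum is at Green with total 1760 blocks.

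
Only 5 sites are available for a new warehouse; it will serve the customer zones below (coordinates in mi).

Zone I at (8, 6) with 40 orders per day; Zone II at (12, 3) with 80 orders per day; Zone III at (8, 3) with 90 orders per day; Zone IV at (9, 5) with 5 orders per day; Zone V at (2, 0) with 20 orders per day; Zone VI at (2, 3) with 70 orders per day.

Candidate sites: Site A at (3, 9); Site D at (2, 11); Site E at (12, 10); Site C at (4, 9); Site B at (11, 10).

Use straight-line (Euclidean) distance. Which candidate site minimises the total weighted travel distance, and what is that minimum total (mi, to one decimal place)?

Total weighted distance at each candidate:
  Site A (3, 9): total = 2444.4
  Site D (2, 11): total = 3063.0
  Site E (12, 10): total = 2678.3
  Site C (4, 9): total = 2308.1
  Site B (11, 10): total = 2545.2
Minimum is at Site C with total 2308.1 mi.

Site C, total 2308.1 mi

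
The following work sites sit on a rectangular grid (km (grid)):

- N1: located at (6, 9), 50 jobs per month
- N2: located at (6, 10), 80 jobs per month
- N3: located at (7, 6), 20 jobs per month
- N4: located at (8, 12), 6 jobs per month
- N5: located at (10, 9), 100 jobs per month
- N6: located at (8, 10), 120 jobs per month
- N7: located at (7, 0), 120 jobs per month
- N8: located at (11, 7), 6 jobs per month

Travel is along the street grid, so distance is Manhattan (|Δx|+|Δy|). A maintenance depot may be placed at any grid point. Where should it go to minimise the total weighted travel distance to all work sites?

(7, 9)

Manhattan distance separates: Σwᵢ(|x−xᵢ|+|y−yᵢ|) = Σwᵢ|x−xᵢ| + Σwᵢ|y−yᵢ|, so x and y are optimised independently as 1-D weighted medians.
Total weight W = 502; half = 251.
x-coordinate, sorted with cumulative weight:
  x=6 (N1, w=50) cum 50
  x=6 (N2, w=80) cum 130
  x=7 (N3, w=20) cum 150
  x=7 (N7, w=120) cum 270  ← median
  x=8 (N4, w=6) cum 276
  x=8 (N6, w=120) cum 396
  x=10 (N5, w=100) cum 496
  x=11 (N8, w=6) cum 502
⇒ x* = 7
y-coordinate, sorted with cumulative weight:
  y=0 (N7, w=120) cum 120
  y=6 (N3, w=20) cum 140
  y=7 (N8, w=6) cum 146
  y=9 (N1, w=50) cum 196
  y=9 (N5, w=100) cum 296  ← median
  y=10 (N2, w=80) cum 376
  y=10 (N6, w=120) cum 496
  y=12 (N4, w=6) cum 502
⇒ y* = 9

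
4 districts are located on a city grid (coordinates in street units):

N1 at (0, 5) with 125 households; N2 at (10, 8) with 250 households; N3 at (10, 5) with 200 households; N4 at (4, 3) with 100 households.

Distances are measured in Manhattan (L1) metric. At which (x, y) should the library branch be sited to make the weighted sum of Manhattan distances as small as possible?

(10, 5)

Manhattan distance separates: Σwᵢ(|x−xᵢ|+|y−yᵢ|) = Σwᵢ|x−xᵢ| + Σwᵢ|y−yᵢ|, so x and y are optimised independently as 1-D weighted medians.
Total weight W = 675; half = 337.5.
x-coordinate, sorted with cumulative weight:
  x=0 (N1, w=125) cum 125
  x=4 (N4, w=100) cum 225
  x=10 (N2, w=250) cum 475  ← median
  x=10 (N3, w=200) cum 675
⇒ x* = 10
y-coordinate, sorted with cumulative weight:
  y=3 (N4, w=100) cum 100
  y=5 (N1, w=125) cum 225
  y=5 (N3, w=200) cum 425  ← median
  y=8 (N2, w=250) cum 675
⇒ y* = 5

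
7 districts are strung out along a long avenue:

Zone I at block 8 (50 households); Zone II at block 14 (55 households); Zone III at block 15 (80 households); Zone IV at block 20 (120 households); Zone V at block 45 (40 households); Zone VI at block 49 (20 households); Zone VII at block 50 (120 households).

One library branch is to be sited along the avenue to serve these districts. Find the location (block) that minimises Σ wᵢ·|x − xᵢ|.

For a sum of weighted absolute distances on a line, the optimum is the weighted median (not the mean). Total weight W = 485; half-weight = 242.5.
Sort by position and accumulate weight:
  block 8 (Zone I, w=50) → cum 50
  block 14 (Zone II, w=55) → cum 105
  block 15 (Zone III, w=80) → cum 185
  block 20 (Zone IV, w=120) → cum 305  ≥ 242.5 → median here
  block 45 (Zone V, w=40) → cum 345
  block 49 (Zone VI, w=20) → cum 365
  block 50 (Zone VII, w=120) → cum 485
Optimal location: block 20.

x = 20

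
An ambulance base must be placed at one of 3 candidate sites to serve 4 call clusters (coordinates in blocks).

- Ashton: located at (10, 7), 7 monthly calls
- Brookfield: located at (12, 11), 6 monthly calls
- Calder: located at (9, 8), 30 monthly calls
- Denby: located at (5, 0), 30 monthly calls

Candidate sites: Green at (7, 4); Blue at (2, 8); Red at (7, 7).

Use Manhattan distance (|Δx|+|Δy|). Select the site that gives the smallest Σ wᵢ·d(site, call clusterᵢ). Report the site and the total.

Total weighted distance at each candidate:
  Green (7, 4): total = 474
  Blue (2, 8): total = 681
  Red (7, 7): total = 435
Minimum is at Red with total 435 blocks.

Red, total 435 blocks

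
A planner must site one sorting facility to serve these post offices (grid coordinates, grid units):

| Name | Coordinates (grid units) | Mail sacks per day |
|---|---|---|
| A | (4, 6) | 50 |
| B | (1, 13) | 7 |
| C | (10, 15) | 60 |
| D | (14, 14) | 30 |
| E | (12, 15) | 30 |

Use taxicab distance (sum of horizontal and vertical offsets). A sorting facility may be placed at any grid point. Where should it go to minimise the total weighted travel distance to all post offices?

Manhattan distance separates: Σwᵢ(|x−xᵢ|+|y−yᵢ|) = Σwᵢ|x−xᵢ| + Σwᵢ|y−yᵢ|, so x and y are optimised independently as 1-D weighted medians.
Total weight W = 177; half = 88.5.
x-coordinate, sorted with cumulative weight:
  x=1 (B, w=7) cum 7
  x=4 (A, w=50) cum 57
  x=10 (C, w=60) cum 117  ← median
  x=12 (E, w=30) cum 147
  x=14 (D, w=30) cum 177
⇒ x* = 10
y-coordinate, sorted with cumulative weight:
  y=6 (A, w=50) cum 50
  y=13 (B, w=7) cum 57
  y=14 (D, w=30) cum 87
  y=15 (C, w=60) cum 147  ← median
  y=15 (E, w=30) cum 177
⇒ y* = 15

(10, 15)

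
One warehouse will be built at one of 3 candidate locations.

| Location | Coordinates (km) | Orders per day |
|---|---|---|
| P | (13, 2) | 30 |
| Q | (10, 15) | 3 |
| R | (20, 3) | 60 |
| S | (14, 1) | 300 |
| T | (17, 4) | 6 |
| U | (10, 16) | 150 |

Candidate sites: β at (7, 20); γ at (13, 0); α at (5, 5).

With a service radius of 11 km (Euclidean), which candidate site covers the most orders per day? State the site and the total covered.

Coverage radius r = 11 km; a point is covered iff (Δx)²+(Δy)² ≤ 11² = 121.
  β (7, 20): covers {Q, U} → 153
  γ (13, 0): covers {P, R, S, T} → 396
  α (5, 5): covers {P, S} → 330
Maximum coverage at γ: 396 orders per day.

γ, covering 396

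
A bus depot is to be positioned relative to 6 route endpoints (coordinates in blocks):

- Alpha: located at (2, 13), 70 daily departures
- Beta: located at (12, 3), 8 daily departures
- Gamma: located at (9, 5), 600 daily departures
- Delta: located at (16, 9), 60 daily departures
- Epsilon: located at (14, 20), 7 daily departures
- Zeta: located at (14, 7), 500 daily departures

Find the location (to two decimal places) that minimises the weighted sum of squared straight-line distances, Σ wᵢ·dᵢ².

(11.00, 6.52)

The minimiser of Σwᵢ‖p−pᵢ‖² is the weighted centroid p* = (Σwᵢpᵢ)/(Σwᵢ).
Σwᵢ = 1245.
Σwᵢxᵢ = 70·2 + 8·12 + 600·9 + 60·16 + 7·14 + 500·14 = 13694.
Σwᵢyᵢ = 70·13 + 8·3 + 600·5 + 60·9 + 7·20 + 500·7 = 8114.
x* = 13694/1245 = 11.00, y* = 8114/1245 = 6.52.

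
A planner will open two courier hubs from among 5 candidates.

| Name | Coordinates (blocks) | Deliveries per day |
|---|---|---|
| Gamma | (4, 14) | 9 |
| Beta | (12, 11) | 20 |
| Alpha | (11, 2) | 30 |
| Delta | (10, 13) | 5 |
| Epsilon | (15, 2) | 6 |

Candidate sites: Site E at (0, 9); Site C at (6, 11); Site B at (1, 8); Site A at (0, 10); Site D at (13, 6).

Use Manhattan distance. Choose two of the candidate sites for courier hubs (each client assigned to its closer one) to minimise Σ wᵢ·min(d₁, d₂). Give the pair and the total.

Evaluate every pair (each demand assigned to the nearer of the two):
  {Site C, Site D}: total = 411
  {Site A, Site D}: total = 458
  {Site E, Site D}: total = 467
  {Site B, Site D}: total = 467
  {Site E, Site C}: total = 723
  {Site C, Site B}: total = 723
  {Site C, Site A}: total = 723
  {Site B, Site A}: total = 997
  {Site E, Site B}: total = 1031
  {Site E, Site A}: total = 1069
Best pair: {Site C, Site D} with total 411.

{Site C, Site D}, total 411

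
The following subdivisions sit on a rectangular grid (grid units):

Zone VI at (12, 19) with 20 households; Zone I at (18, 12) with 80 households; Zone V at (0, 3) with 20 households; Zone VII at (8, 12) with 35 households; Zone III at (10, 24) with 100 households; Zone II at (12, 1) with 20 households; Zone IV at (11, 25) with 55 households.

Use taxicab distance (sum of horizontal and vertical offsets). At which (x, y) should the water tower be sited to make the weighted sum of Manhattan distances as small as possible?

Manhattan distance separates: Σwᵢ(|x−xᵢ|+|y−yᵢ|) = Σwᵢ|x−xᵢ| + Σwᵢ|y−yᵢ|, so x and y are optimised independently as 1-D weighted medians.
Total weight W = 330; half = 165.
x-coordinate, sorted with cumulative weight:
  x=0 (Zone V, w=20) cum 20
  x=8 (Zone VII, w=35) cum 55
  x=10 (Zone III, w=100) cum 155
  x=11 (Zone IV, w=55) cum 210  ← median
  x=12 (Zone VI, w=20) cum 230
  x=12 (Zone II, w=20) cum 250
  x=18 (Zone I, w=80) cum 330
⇒ x* = 11
y-coordinate, sorted with cumulative weight:
  y=1 (Zone II, w=20) cum 20
  y=3 (Zone V, w=20) cum 40
  y=12 (Zone I, w=80) cum 120
  y=12 (Zone VII, w=35) cum 155
  y=19 (Zone VI, w=20) cum 175  ← median
  y=24 (Zone III, w=100) cum 275
  y=25 (Zone IV, w=55) cum 330
⇒ y* = 19

(11, 19)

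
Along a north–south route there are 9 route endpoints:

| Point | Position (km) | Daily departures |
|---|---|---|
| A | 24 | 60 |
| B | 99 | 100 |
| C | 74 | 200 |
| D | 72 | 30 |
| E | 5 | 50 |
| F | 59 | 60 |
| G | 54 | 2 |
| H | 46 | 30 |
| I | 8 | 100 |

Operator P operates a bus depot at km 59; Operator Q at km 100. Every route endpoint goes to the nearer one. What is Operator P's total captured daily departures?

532

The indifferent point is the midpoint (59+100)/2 = 79.5; route endpoints left of it (closer to Operator P at 59) go to Operator P, those right go to Operator Q.
  E at 5 (w=50) → Operator P
  I at 8 (w=100) → Operator P
  A at 24 (w=60) → Operator P
  H at 46 (w=30) → Operator P
  G at 54 (w=2) → Operator P
  F at 59 (w=60) → Operator P
  D at 72 (w=30) → Operator P
  C at 74 (w=200) → Operator P
  B at 99 (w=100) → Operator Q
Operator P captures 532; Operator Q captures 100.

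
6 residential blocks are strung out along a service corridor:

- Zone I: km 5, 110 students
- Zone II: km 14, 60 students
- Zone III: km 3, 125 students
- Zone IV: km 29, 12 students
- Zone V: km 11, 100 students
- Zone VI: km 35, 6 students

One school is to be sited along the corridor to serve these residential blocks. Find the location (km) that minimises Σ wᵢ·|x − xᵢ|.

x = 5

For a sum of weighted absolute distances on a line, the optimum is the weighted median (not the mean). Total weight W = 413; half-weight = 206.5.
Sort by position and accumulate weight:
  km 3 (Zone III, w=125) → cum 125
  km 5 (Zone I, w=110) → cum 235  ≥ 206.5 → median here
  km 11 (Zone V, w=100) → cum 335
  km 14 (Zone II, w=60) → cum 395
  km 29 (Zone IV, w=12) → cum 407
  km 35 (Zone VI, w=6) → cum 413
Optimal location: km 5.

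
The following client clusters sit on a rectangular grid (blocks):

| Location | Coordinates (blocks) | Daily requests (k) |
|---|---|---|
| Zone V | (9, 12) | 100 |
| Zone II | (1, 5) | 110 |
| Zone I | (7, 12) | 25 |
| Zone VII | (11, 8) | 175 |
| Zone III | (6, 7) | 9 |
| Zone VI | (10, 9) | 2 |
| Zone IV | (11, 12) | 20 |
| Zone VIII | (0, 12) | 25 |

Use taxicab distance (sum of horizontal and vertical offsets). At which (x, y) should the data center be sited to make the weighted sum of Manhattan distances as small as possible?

Manhattan distance separates: Σwᵢ(|x−xᵢ|+|y−yᵢ|) = Σwᵢ|x−xᵢ| + Σwᵢ|y−yᵢ|, so x and y are optimised independently as 1-D weighted medians.
Total weight W = 466; half = 233.
x-coordinate, sorted with cumulative weight:
  x=0 (Zone VIII, w=25) cum 25
  x=1 (Zone II, w=110) cum 135
  x=6 (Zone III, w=9) cum 144
  x=7 (Zone I, w=25) cum 169
  x=9 (Zone V, w=100) cum 269  ← median
  x=10 (Zone VI, w=2) cum 271
  x=11 (Zone VII, w=175) cum 446
  x=11 (Zone IV, w=20) cum 466
⇒ x* = 9
y-coordinate, sorted with cumulative weight:
  y=5 (Zone II, w=110) cum 110
  y=7 (Zone III, w=9) cum 119
  y=8 (Zone VII, w=175) cum 294  ← median
  y=9 (Zone VI, w=2) cum 296
  y=12 (Zone V, w=100) cum 396
  y=12 (Zone I, w=25) cum 421
  y=12 (Zone IV, w=20) cum 441
  y=12 (Zone VIII, w=25) cum 466
⇒ y* = 8

(9, 8)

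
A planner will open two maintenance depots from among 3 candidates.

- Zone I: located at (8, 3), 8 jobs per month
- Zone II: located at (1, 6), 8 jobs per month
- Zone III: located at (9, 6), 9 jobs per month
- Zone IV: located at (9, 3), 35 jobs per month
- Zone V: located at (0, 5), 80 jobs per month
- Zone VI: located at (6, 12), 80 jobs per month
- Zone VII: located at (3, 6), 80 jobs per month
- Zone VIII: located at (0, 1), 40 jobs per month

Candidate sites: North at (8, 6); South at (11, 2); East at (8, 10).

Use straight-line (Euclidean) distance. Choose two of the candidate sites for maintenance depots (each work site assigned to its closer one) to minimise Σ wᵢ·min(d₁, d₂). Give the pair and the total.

Evaluate every pair (each demand assigned to the nearer of the two):
  {North, East}: total = 1848.3
  {North, South}: total = 2095.6
  {South, East}: total = 2140.2
Best pair: {North, East} with total 1848.3.

{North, East}, total 1848.3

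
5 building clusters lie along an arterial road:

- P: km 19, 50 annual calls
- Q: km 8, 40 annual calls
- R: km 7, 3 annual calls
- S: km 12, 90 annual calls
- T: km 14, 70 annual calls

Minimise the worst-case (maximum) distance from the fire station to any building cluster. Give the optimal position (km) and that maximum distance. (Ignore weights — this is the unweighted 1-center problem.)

The 1-center on a line is the midpoint of the two extreme points: leftmost at 7, rightmost at 19.
Optimal location = (7 + 19)/2 = 13; maximum distance = (19 − 7)/2 = 6.

location 13, max distance 6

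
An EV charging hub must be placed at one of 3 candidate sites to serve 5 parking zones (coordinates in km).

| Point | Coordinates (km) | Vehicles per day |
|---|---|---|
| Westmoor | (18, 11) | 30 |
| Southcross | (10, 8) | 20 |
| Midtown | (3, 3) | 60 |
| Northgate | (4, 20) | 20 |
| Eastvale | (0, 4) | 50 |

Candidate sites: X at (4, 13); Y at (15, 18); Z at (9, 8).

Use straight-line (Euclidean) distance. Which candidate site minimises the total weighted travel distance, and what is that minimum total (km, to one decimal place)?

Z, total 1525.7 km

Total weighted distance at each candidate:
  X (4, 13): total = 1815.9
  Y (15, 18): total = 2854.2
  Z (9, 8): total = 1525.7
Minimum is at Z with total 1525.7 km.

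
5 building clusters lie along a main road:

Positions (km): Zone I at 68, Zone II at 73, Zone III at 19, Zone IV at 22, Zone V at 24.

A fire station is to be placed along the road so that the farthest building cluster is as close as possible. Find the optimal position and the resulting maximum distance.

location 46, max distance 27

The 1-center on a line is the midpoint of the two extreme points: leftmost at 19, rightmost at 73.
Optimal location = (19 + 73)/2 = 46; maximum distance = (73 − 19)/2 = 27.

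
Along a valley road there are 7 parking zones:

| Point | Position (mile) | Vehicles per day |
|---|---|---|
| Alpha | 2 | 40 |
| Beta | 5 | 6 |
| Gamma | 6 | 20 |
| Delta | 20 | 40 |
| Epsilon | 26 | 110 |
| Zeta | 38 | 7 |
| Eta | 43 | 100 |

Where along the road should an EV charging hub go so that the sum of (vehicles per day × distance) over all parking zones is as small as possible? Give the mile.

For a sum of weighted absolute distances on a line, the optimum is the weighted median (not the mean). Total weight W = 323; half-weight = 161.5.
Sort by position and accumulate weight:
  mile 2 (Alpha, w=40) → cum 40
  mile 5 (Beta, w=6) → cum 46
  mile 6 (Gamma, w=20) → cum 66
  mile 20 (Delta, w=40) → cum 106
  mile 26 (Epsilon, w=110) → cum 216  ≥ 161.5 → median here
  mile 38 (Zeta, w=7) → cum 223
  mile 43 (Eta, w=100) → cum 323
Optimal location: mile 26.

x = 26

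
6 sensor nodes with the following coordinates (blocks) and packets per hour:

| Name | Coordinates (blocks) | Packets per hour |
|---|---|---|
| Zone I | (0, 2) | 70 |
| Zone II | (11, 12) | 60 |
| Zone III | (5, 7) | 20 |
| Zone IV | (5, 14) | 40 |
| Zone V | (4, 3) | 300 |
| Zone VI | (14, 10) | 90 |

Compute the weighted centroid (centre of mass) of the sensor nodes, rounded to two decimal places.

The minimiser of Σwᵢ‖p−pᵢ‖² is the weighted centroid p* = (Σwᵢpᵢ)/(Σwᵢ).
Σwᵢ = 580.
Σwᵢxᵢ = 70·0 + 60·11 + 20·5 + 40·5 + 300·4 + 90·14 = 3420.
Σwᵢyᵢ = 70·2 + 60·12 + 20·7 + 40·14 + 300·3 + 90·10 = 3360.
x* = 3420/580 = 5.90, y* = 3360/580 = 5.79.

(5.90, 5.79)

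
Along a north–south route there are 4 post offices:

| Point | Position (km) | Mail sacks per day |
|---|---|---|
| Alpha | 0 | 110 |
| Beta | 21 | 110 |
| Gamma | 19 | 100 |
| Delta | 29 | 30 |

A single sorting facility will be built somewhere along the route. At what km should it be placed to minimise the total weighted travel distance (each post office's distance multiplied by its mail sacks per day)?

x = 19

For a sum of weighted absolute distances on a line, the optimum is the weighted median (not the mean). Total weight W = 350; half-weight = 175.
Sort by position and accumulate weight:
  km 0 (Alpha, w=110) → cum 110
  km 19 (Gamma, w=100) → cum 210  ≥ 175 → median here
  km 21 (Beta, w=110) → cum 320
  km 29 (Delta, w=30) → cum 350
Optimal location: km 19.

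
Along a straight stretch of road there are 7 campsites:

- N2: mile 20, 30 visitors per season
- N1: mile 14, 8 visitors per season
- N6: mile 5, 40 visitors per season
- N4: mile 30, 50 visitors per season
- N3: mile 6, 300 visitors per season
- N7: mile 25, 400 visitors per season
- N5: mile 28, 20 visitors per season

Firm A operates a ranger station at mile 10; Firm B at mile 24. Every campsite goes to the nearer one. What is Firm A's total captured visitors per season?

348

The indifferent point is the midpoint (10+24)/2 = 17; campsites left of it (closer to Firm A at 10) go to Firm A, those right go to Firm B.
  N6 at 5 (w=40) → Firm A
  N3 at 6 (w=300) → Firm A
  N1 at 14 (w=8) → Firm A
  N2 at 20 (w=30) → Firm B
  N7 at 25 (w=400) → Firm B
  N5 at 28 (w=20) → Firm B
  N4 at 30 (w=50) → Firm B
Firm A captures 348; Firm B captures 500.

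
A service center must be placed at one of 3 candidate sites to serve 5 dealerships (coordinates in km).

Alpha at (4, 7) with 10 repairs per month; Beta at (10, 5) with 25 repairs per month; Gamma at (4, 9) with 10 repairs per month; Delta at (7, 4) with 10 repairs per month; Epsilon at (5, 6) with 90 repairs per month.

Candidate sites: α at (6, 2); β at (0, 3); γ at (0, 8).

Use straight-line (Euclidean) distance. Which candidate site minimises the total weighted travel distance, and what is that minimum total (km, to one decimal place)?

α, total 645.1 km

Total weighted distance at each candidate:
  α (6, 2): total = 645.1
  β (0, 3): total = 979.1
  γ (0, 8): total = 908.8
Minimum is at α with total 645.1 km.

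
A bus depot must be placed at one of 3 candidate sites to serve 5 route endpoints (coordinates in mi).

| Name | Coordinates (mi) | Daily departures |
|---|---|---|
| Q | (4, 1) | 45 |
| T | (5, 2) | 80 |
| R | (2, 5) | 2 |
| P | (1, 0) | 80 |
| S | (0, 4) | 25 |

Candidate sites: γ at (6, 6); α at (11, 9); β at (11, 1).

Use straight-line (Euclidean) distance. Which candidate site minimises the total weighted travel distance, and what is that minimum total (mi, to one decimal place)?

γ, total 1363.4 mi

Total weighted distance at each candidate:
  γ (6, 6): total = 1363.4
  α (11, 9): total = 2614.0
  β (11, 1): total = 1910.4
Minimum is at γ with total 1363.4 mi.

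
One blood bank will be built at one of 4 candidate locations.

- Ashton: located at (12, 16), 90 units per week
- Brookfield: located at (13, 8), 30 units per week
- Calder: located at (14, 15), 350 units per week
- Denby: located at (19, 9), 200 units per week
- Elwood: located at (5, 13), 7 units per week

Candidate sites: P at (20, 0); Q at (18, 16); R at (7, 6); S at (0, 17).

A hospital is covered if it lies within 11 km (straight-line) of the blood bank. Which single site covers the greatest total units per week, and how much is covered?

Coverage radius r = 11 km; a point is covered iff (Δx)²+(Δy)² ≤ 11² = 121.
  P (20, 0): covers {Brookfield, Denby} → 230
  Q (18, 16): covers {Ashton, Brookfield, Calder, Denby} → 670
  R (7, 6): covers {Brookfield, Elwood} → 37
  S (0, 17): covers {Elwood} → 7
Maximum coverage at Q: 670 units per week.

Q, covering 670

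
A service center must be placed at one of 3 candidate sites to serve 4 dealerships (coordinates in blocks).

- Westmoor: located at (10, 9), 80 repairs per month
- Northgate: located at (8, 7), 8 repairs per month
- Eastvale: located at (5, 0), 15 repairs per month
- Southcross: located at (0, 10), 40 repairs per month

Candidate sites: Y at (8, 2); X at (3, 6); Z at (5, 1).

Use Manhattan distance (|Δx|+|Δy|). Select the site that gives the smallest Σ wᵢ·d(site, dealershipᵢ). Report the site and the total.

Total weighted distance at each candidate:
  Y (8, 2): total = 1475
  X (3, 6): total = 1248
  Z (5, 1): total = 1687
Minimum is at X with total 1248 blocks.

X, total 1248 blocks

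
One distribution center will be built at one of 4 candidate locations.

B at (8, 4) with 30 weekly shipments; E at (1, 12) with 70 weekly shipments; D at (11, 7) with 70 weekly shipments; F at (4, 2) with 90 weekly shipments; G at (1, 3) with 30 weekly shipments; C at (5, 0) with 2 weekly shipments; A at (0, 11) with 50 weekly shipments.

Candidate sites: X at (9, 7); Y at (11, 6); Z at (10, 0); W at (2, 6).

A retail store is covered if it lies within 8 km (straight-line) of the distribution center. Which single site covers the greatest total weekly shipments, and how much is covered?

Coverage radius r = 8 km; a point is covered iff (Δx)²+(Δy)² ≤ 8² = 64.
  X (9, 7): covers {B, D, F} → 190
  Y (11, 6): covers {B, D} → 100
  Z (10, 0): covers {B, D, F, C} → 192
  W (2, 6): covers {B, E, F, G, C, A} → 272
Maximum coverage at W: 272 weekly shipments.

W, covering 272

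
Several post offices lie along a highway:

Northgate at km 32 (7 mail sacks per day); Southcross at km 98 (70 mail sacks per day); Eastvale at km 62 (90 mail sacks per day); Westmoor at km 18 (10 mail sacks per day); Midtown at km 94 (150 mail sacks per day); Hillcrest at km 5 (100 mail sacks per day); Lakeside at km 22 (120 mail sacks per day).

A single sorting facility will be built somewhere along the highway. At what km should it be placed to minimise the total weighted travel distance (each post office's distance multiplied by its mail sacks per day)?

For a sum of weighted absolute distances on a line, the optimum is the weighted median (not the mean). Total weight W = 547; half-weight = 273.5.
Sort by position and accumulate weight:
  km 5 (Hillcrest, w=100) → cum 100
  km 18 (Westmoor, w=10) → cum 110
  km 22 (Lakeside, w=120) → cum 230
  km 32 (Northgate, w=7) → cum 237
  km 62 (Eastvale, w=90) → cum 327  ≥ 273.5 → median here
  km 94 (Midtown, w=150) → cum 477
  km 98 (Southcross, w=70) → cum 547
Optimal location: km 62.

x = 62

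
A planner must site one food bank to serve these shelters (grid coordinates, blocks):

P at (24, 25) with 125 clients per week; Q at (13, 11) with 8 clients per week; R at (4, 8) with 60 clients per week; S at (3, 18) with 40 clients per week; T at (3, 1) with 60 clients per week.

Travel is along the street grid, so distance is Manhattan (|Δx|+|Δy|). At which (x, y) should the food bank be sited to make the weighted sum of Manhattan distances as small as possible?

Manhattan distance separates: Σwᵢ(|x−xᵢ|+|y−yᵢ|) = Σwᵢ|x−xᵢ| + Σwᵢ|y−yᵢ|, so x and y are optimised independently as 1-D weighted medians.
Total weight W = 293; half = 146.5.
x-coordinate, sorted with cumulative weight:
  x=3 (S, w=40) cum 40
  x=3 (T, w=60) cum 100
  x=4 (R, w=60) cum 160  ← median
  x=13 (Q, w=8) cum 168
  x=24 (P, w=125) cum 293
⇒ x* = 4
y-coordinate, sorted with cumulative weight:
  y=1 (T, w=60) cum 60
  y=8 (R, w=60) cum 120
  y=11 (Q, w=8) cum 128
  y=18 (S, w=40) cum 168  ← median
  y=25 (P, w=125) cum 293
⇒ y* = 18

(4, 18)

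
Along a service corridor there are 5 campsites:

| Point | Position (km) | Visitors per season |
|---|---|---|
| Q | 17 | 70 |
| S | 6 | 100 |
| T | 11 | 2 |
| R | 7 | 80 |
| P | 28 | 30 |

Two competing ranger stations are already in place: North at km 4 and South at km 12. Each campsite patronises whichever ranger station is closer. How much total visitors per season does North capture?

180

The indifferent point is the midpoint (4+12)/2 = 8; campsites left of it (closer to North at 4) go to North, those right go to South.
  S at 6 (w=100) → North
  R at 7 (w=80) → North
  T at 11 (w=2) → South
  Q at 17 (w=70) → South
  P at 28 (w=30) → South
North captures 180; South captures 102.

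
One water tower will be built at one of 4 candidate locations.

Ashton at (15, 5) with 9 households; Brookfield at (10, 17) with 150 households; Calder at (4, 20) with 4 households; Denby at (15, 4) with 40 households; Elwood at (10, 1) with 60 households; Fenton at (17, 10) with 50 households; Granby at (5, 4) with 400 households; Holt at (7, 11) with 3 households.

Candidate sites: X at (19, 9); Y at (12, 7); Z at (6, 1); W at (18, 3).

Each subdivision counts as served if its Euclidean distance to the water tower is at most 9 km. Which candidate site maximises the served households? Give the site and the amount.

Y, covering 562

Coverage radius r = 9 km; a point is covered iff (Δx)²+(Δy)² ≤ 9² = 81.
  X (19, 9): covers {Ashton, Denby, Fenton} → 99
  Y (12, 7): covers {Ashton, Denby, Elwood, Fenton, Granby, Holt} → 562
  Z (6, 1): covers {Elwood, Granby} → 460
  W (18, 3): covers {Ashton, Denby, Elwood, Fenton} → 159
Maximum coverage at Y: 562 households.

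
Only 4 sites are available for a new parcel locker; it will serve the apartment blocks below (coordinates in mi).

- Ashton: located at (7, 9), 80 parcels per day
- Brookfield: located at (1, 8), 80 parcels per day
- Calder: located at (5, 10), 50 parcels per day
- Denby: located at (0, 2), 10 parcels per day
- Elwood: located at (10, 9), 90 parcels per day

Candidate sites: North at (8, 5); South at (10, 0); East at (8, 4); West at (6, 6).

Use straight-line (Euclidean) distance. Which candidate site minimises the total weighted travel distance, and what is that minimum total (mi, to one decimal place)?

West, total 1412.1 mi

Total weighted distance at each candidate:
  North (8, 5): total = 1718.6
  South (10, 0): total = 3193.3
  East (8, 4): total = 1955.4
  West (6, 6): total = 1412.1
Minimum is at West with total 1412.1 mi.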